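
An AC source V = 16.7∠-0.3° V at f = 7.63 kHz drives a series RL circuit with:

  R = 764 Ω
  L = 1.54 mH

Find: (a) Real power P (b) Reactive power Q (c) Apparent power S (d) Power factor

Step 1 — Angular frequency: ω = 2π·f = 2π·7630 = 4.794e+04 rad/s.
Step 2 — Component impedances:
  R: Z = R = 764 Ω
  L: Z = jωL = j·4.794e+04·0.00154 = 0 + j73.83 Ω
Step 3 — Series combination: Z_total = R + L = 764 + j73.83 Ω = 767.6∠5.5° Ω.
Step 4 — Source phasor: V = 16.7∠-0.3° V = 16.7 - j0.08744 V.
Step 5 — Current: I = V / Z = 0.02165 - j0.002206 A = 0.02176∠-5.8° A.
Step 6 — Complex power: S = V·I* = 0.3617 + j0.03495 VA.
Step 7 — Real power: P = Re(S) = 0.3617 W.
Step 8 — Reactive power: Q = Im(S) = 0.03495 VAR.
Step 9 — Apparent power: |S| = 0.3633 VA.
Step 10 — Power factor: PF = P/|S| = 0.9954 (lagging).

(a) P = 0.3617 W  (b) Q = 0.03495 VAR  (c) S = 0.3633 VA  (d) PF = 0.9954 (lagging)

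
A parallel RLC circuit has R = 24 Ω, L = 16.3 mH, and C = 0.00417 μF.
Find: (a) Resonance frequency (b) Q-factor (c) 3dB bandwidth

Step 1 — Resonance: ω₀ = 1/√(LC) = 1/√(0.0163·4.17e-09) = 1.213e+05 rad/s.
Step 2 — f₀ = ω₀/(2π) = 1.93e+04 Hz.
Step 3 — Parallel Q: Q = R/(ω₀L) = 24/(1.213e+05·0.0163) = 0.01214.
Step 4 — Bandwidth: Δω = ω₀/Q = 9.992e+06 rad/s; BW = Δω/(2π) = 1.59e+06 Hz.

(a) f₀ = 1.93e+04 Hz  (b) Q = 0.01214  (c) BW = 1.59e+06 Hz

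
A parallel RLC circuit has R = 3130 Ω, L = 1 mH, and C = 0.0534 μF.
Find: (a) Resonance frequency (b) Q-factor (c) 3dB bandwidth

Step 1 — Resonance: ω₀ = 1/√(LC) = 1/√(0.001·5.34e-08) = 1.368e+05 rad/s.
Step 2 — f₀ = ω₀/(2π) = 2.178e+04 Hz.
Step 3 — Parallel Q: Q = R/(ω₀L) = 3130/(1.368e+05·0.001) = 22.87.
Step 4 — Bandwidth: Δω = ω₀/Q = 5983 rad/s; BW = Δω/(2π) = 952.2 Hz.

(a) f₀ = 2.178e+04 Hz  (b) Q = 22.87  (c) BW = 952.2 Hz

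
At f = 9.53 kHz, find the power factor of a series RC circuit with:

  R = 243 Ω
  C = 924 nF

Step 1 — Angular frequency: ω = 2π·f = 2π·9530 = 5.988e+04 rad/s.
Step 2 — Component impedances:
  R: Z = R = 243 Ω
  C: Z = 1/(jωC) = -j/(ω·C) = 0 - j18.07 Ω
Step 3 — Series combination: Z_total = R + C = 243 - j18.07 Ω = 243.7∠-4.3° Ω.
Step 4 — Power factor: PF = cos(φ) = Re(Z)/|Z| = 243/243.671 = 0.9972.
Step 5 — Type: Im(Z) = -18.07 ⇒ leading (phase φ = -4.3°).

PF = 0.9972 (leading, φ = -4.3°)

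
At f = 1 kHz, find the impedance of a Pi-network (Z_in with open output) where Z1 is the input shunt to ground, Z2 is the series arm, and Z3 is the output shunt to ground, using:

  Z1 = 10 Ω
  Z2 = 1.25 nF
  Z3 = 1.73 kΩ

Step 1 — Angular frequency: ω = 2π·f = 2π·1000 = 6283 rad/s.
Step 2 — Component impedances:
  Z1: Z = R = 10 Ω
  Z2: Z = 1/(jωC) = -j/(ω·C) = 0 - j1.273e+05 Ω
  Z3: Z = R = 1730 Ω
Step 3 — With open output, the series arm Z2 and the output shunt Z3 appear in series to ground: Z2 + Z3 = 1730 - j1.273e+05 Ω.
Step 4 — Parallel with input shunt Z1: Z_in = Z1 || (Z2 + Z3) = 10 - j0.0007853 Ω = 10∠-0.0° Ω.

Z = 10 - j0.0007853 Ω = 10∠-0.0° Ω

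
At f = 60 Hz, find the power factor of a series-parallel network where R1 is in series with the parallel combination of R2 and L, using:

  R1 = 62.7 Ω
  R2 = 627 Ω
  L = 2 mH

Step 1 — Angular frequency: ω = 2π·f = 2π·60 = 377 rad/s.
Step 2 — Component impedances:
  R1: Z = R = 62.7 Ω
  R2: Z = R = 627 Ω
  L: Z = jωL = j·377·0.002 = 0 + j0.754 Ω
Step 3 — Parallel branch: R2 || L = 1/(1/R2 + 1/L) = 0.0009067 + j0.754 Ω.
Step 4 — Series with R1: Z_total = R1 + (R2 || L) = 62.7 + j0.754 Ω = 62.71∠0.7° Ω.
Step 5 — Power factor: PF = cos(φ) = Re(Z)/|Z| = 62.701/62.705 = 0.9999.
Step 6 — Type: Im(Z) = 0.754 ⇒ lagging (phase φ = 0.7°).

PF = 0.9999 (lagging, φ = 0.7°)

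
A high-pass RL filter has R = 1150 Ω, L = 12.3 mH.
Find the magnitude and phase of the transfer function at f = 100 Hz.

Step 1 — Angular frequency: ω = 2π·100 = 628.3 rad/s.
Step 2 — Transfer function: H(jω) = jωL/(R + jωL).
Step 3 — Numerator jωL = j·7.728; denominator R + jωL = 1150 + j7.728.
Step 4 — H = 4.516e-05 + j0.00672.
Step 5 — Magnitude: |H| = 0.00672 (-43.5 dB); phase: φ = 89.6°.

|H| = 0.00672 (-43.5 dB), φ = 89.6°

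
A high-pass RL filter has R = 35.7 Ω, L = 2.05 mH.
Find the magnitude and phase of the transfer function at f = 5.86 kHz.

Step 1 — Angular frequency: ω = 2π·5860 = 3.682e+04 rad/s.
Step 2 — Transfer function: H(jω) = jωL/(R + jωL).
Step 3 — Numerator jωL = j·75.48; denominator R + jωL = 35.7 + j75.48.
Step 4 — H = 0.8172 + j0.3865.
Step 5 — Magnitude: |H| = 0.904 (-0.9 dB); phase: φ = 25.3°.

|H| = 0.904 (-0.9 dB), φ = 25.3°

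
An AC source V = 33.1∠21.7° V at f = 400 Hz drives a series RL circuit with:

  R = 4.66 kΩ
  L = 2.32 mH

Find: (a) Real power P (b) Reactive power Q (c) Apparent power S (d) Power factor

Step 1 — Angular frequency: ω = 2π·f = 2π·400 = 2513 rad/s.
Step 2 — Component impedances:
  R: Z = R = 4660 Ω
  L: Z = jωL = j·2513·0.00232 = 0 + j5.831 Ω
Step 3 — Series combination: Z_total = R + L = 4660 + j5.831 Ω = 4660∠0.1° Ω.
Step 4 — Source phasor: V = 33.1∠21.7° V = 30.75 + j12.24 V.
Step 5 — Current: I = V / Z = 0.006603 + j0.002618 A = 0.007103∠21.6° A.
Step 6 — Complex power: S = V·I* = 0.2351 + j0.0002942 VA.
Step 7 — Real power: P = Re(S) = 0.2351 W.
Step 8 — Reactive power: Q = Im(S) = 0.0002942 VAR.
Step 9 — Apparent power: |S| = 0.2351 VA.
Step 10 — Power factor: PF = P/|S| = 1 (lagging).

(a) P = 0.2351 W  (b) Q = 0.0002942 VAR  (c) S = 0.2351 VA  (d) PF = 1 (lagging)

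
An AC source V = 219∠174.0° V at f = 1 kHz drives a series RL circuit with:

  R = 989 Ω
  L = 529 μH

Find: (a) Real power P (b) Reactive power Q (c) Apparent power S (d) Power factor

Step 1 — Angular frequency: ω = 2π·f = 2π·1000 = 6283 rad/s.
Step 2 — Component impedances:
  R: Z = R = 989 Ω
  L: Z = jωL = j·6283·0.000529 = 0 + j3.324 Ω
Step 3 — Series combination: Z_total = R + L = 989 + j3.324 Ω = 989∠0.2° Ω.
Step 4 — Source phasor: V = 219∠174.0° V = -217.8 + j22.89 V.
Step 5 — Current: I = V / Z = -0.2201 + j0.02389 A = 0.2214∠173.8° A.
Step 6 — Complex power: S = V·I* = 48.49 + j0.163 VA.
Step 7 — Real power: P = Re(S) = 48.49 W.
Step 8 — Reactive power: Q = Im(S) = 0.163 VAR.
Step 9 — Apparent power: |S| = 48.49 VA.
Step 10 — Power factor: PF = P/|S| = 1 (lagging).

(a) P = 48.49 W  (b) Q = 0.163 VAR  (c) S = 48.49 VA  (d) PF = 1 (lagging)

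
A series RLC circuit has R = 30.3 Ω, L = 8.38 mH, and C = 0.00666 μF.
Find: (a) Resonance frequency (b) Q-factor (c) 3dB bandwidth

Step 1 — Resonance: ω₀ = 1/√(LC) = 1/√(0.00838·6.66e-09) = 1.339e+05 rad/s.
Step 2 — f₀ = ω₀/(2π) = 2.13e+04 Hz.
Step 3 — Series Q: Q = ω₀L/R = 1.339e+05·0.00838/30.3 = 37.02.
Step 4 — Bandwidth: Δω = ω₀/Q = 3616 rad/s; BW = Δω/(2π) = 575.5 Hz.

(a) f₀ = 2.13e+04 Hz  (b) Q = 37.02  (c) BW = 575.5 Hz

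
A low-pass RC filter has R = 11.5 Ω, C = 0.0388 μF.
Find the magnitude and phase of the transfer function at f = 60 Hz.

Step 1 — Angular frequency: ω = 2π·60 = 377 rad/s.
Step 2 — Transfer function: H(jω) = 1/(1 + jωRC).
Step 3 — Denominator: 1 + jωRC = 1 + j·377·11.5·3.88e-08 = 1 + j0.0001682.
Step 4 — H = 1 - j0.0001682.
Step 5 — Magnitude: |H| = 1 (-0.0 dB); phase: φ = -0.0°.

|H| = 1 (-0.0 dB), φ = -0.0°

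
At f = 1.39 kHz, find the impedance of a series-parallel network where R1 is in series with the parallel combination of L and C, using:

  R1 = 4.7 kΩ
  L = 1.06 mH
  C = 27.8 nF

Step 1 — Angular frequency: ω = 2π·f = 2π·1390 = 8734 rad/s.
Step 2 — Component impedances:
  R1: Z = R = 4700 Ω
  L: Z = jωL = j·8734·0.00106 = 0 + j9.258 Ω
  C: Z = 1/(jωC) = -j/(ω·C) = 0 - j4119 Ω
Step 3 — Parallel branch: L || C = 1/(1/L + 1/C) = 0 + j9.279 Ω.
Step 4 — Series with R1: Z_total = R1 + (L || C) = 4700 + j9.279 Ω = 4700∠0.1° Ω.

Z = 4700 + j9.279 Ω = 4700∠0.1° Ω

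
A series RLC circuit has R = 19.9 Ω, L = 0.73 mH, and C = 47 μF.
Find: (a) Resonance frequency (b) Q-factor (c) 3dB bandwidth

Step 1 — Resonance: ω₀ = 1/√(LC) = 1/√(0.00073·4.7e-05) = 5399 rad/s.
Step 2 — f₀ = ω₀/(2π) = 859.2 Hz.
Step 3 — Series Q: Q = ω₀L/R = 5399·0.00073/19.9 = 0.198.
Step 4 — Bandwidth: Δω = ω₀/Q = 2.726e+04 rad/s; BW = Δω/(2π) = 4339 Hz.

(a) f₀ = 859.2 Hz  (b) Q = 0.198  (c) BW = 4339 Hz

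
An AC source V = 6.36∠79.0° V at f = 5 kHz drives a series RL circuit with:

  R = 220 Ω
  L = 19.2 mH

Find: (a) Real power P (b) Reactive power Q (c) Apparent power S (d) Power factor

Step 1 — Angular frequency: ω = 2π·f = 2π·5000 = 3.142e+04 rad/s.
Step 2 — Component impedances:
  R: Z = R = 220 Ω
  L: Z = jωL = j·3.142e+04·0.0192 = 0 + j603.2 Ω
Step 3 — Series combination: Z_total = R + L = 220 + j603.2 Ω = 642.1∠70.0° Ω.
Step 4 — Source phasor: V = 6.36∠79.0° V = 1.214 + j6.243 V.
Step 5 — Current: I = V / Z = 0.009783 + j0.001556 A = 0.009906∠9.0° A.
Step 6 — Complex power: S = V·I* = 0.02159 + j0.05919 VA.
Step 7 — Real power: P = Re(S) = 0.02159 W.
Step 8 — Reactive power: Q = Im(S) = 0.05919 VAR.
Step 9 — Apparent power: |S| = 0.063 VA.
Step 10 — Power factor: PF = P/|S| = 0.3427 (lagging).

(a) P = 0.02159 W  (b) Q = 0.05919 VAR  (c) S = 0.063 VA  (d) PF = 0.3427 (lagging)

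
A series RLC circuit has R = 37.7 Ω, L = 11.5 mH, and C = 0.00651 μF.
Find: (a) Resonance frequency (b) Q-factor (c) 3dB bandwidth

Step 1 — Resonance: ω₀ = 1/√(LC) = 1/√(0.0115·6.51e-09) = 1.156e+05 rad/s.
Step 2 — f₀ = ω₀/(2π) = 1.839e+04 Hz.
Step 3 — Series Q: Q = ω₀L/R = 1.156e+05·0.0115/37.7 = 35.25.
Step 4 — Bandwidth: Δω = ω₀/Q = 3278 rad/s; BW = Δω/(2π) = 521.8 Hz.

(a) f₀ = 1.839e+04 Hz  (b) Q = 35.25  (c) BW = 521.8 Hz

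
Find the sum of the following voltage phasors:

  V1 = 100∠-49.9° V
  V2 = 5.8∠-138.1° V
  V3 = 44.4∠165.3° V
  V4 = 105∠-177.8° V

Step 1 — Convert each phasor to rectangular form:
  V1 = 100·(cos(-49.9°) + j·sin(-49.9°)) = 64.41 - j76.49 V
  V2 = 5.8·(cos(-138.1°) + j·sin(-138.1°)) = -4.317 - j3.873 V
  V3 = 44.4·(cos(165.3°) + j·sin(165.3°)) = -42.95 + j11.27 V
  V4 = 105·(cos(-177.8°) + j·sin(-177.8°)) = -104.9 - j4.031 V
Step 2 — Sum components: V_total = -87.77 - j73.13 V.
Step 3 — Convert to polar: |V_total| = 114.2 V, ∠V_total = -140.2°.

V_total = 114.2∠-140.2° V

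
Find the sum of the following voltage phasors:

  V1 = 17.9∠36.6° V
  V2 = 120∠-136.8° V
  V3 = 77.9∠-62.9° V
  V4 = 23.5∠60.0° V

Step 1 — Convert each phasor to rectangular form:
  V1 = 17.9·(cos(36.6°) + j·sin(36.6°)) = 14.37 + j10.67 V
  V2 = 120·(cos(-136.8°) + j·sin(-136.8°)) = -87.48 - j82.15 V
  V3 = 77.9·(cos(-62.9°) + j·sin(-62.9°)) = 35.49 - j69.35 V
  V4 = 23.5·(cos(60.0°) + j·sin(60.0°)) = 11.75 + j20.35 V
Step 2 — Sum components: V_total = -25.87 - j120.5 V.
Step 3 — Convert to polar: |V_total| = 123.2 V, ∠V_total = -102.1°.

V_total = 123.2∠-102.1° V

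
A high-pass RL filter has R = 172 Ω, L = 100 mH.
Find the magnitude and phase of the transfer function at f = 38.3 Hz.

Step 1 — Angular frequency: ω = 2π·38.3 = 240.6 rad/s.
Step 2 — Transfer function: H(jω) = jωL/(R + jωL).
Step 3 — Numerator jωL = j·24.06; denominator R + jωL = 172 + j24.06.
Step 4 — H = 0.0192 + j0.1372.
Step 5 — Magnitude: |H| = 0.1386 (-17.2 dB); phase: φ = 82.0°.

|H| = 0.1386 (-17.2 dB), φ = 82.0°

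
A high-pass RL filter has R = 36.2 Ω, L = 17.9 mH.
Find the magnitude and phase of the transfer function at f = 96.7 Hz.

Step 1 — Angular frequency: ω = 2π·96.7 = 607.6 rad/s.
Step 2 — Transfer function: H(jω) = jωL/(R + jωL).
Step 3 — Numerator jωL = j·10.88; denominator R + jωL = 36.2 + j10.88.
Step 4 — H = 0.08279 + j0.2756.
Step 5 — Magnitude: |H| = 0.2877 (-10.8 dB); phase: φ = 73.3°.

|H| = 0.2877 (-10.8 dB), φ = 73.3°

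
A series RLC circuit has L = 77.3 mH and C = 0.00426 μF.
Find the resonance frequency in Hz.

Step 1 — Resonance condition Im(Z)=0 gives ω₀ = 1/√(LC).
Step 2 — ω₀ = 1/√(0.0773·4.26e-09) = 5.511e+04 rad/s.
Step 3 — f₀ = ω₀/(2π) = 8771 Hz.

f₀ = 8771 Hz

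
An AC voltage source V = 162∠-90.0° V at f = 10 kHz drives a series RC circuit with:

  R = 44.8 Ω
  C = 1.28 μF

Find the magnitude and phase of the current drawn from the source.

Step 1 — Angular frequency: ω = 2π·f = 2π·1e+04 = 6.283e+04 rad/s.
Step 2 — Component impedances:
  R: Z = R = 44.8 Ω
  C: Z = 1/(jωC) = -j/(ω·C) = 0 - j12.43 Ω
Step 3 — Series combination: Z_total = R + C = 44.8 - j12.43 Ω = 46.49∠-15.5° Ω.
Step 4 — Source phasor: V = 162∠-90.0° V = 0 - j162 V.
Step 5 — Ohm's law: I = V / Z_total = (0 - j162) / (44.8 - j12.43) = 0.9318 - j3.357 A.
Step 6 — Convert to polar: |I| = 3.484 A, ∠I = -74.5°.

I = 3.484∠-74.5° A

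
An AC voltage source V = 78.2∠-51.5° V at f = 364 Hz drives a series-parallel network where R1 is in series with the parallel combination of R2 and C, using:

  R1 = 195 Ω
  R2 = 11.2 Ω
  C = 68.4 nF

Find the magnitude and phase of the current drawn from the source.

Step 1 — Angular frequency: ω = 2π·f = 2π·364 = 2287 rad/s.
Step 2 — Component impedances:
  R1: Z = R = 195 Ω
  R2: Z = R = 11.2 Ω
  C: Z = 1/(jωC) = -j/(ω·C) = 0 - j6392 Ω
Step 3 — Parallel branch: R2 || C = 1/(1/R2 + 1/C) = 11.2 - j0.01962 Ω.
Step 4 — Series with R1: Z_total = R1 + (R2 || C) = 206.2 - j0.01962 Ω = 206.2∠-0.0° Ω.
Step 5 — Source phasor: V = 78.2∠-51.5° V = 48.68 - j61.2 V.
Step 6 — Ohm's law: I = V / Z_total = (48.68 - j61.2) / (206.2 - j0.01962) = 0.2361 - j0.2968 A.
Step 7 — Convert to polar: |I| = 0.3792 A, ∠I = -51.5°.

I = 0.3792∠-51.5° A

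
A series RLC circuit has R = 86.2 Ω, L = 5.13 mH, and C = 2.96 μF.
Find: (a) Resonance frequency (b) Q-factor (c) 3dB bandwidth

Step 1 — Resonance: ω₀ = 1/√(LC) = 1/√(0.00513·2.96e-06) = 8115 rad/s.
Step 2 — f₀ = ω₀/(2π) = 1292 Hz.
Step 3 — Series Q: Q = ω₀L/R = 8115·0.00513/86.2 = 0.483.
Step 4 — Bandwidth: Δω = ω₀/Q = 1.68e+04 rad/s; BW = Δω/(2π) = 2674 Hz.

(a) f₀ = 1292 Hz  (b) Q = 0.483  (c) BW = 2674 Hz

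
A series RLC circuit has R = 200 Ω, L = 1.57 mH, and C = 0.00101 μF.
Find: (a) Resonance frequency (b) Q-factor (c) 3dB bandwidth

Step 1 — Resonance condition Im(Z)=0 gives ω₀ = 1/√(LC).
Step 2 — ω₀ = 1/√(0.00157·1.01e-09) = 7.941e+05 rad/s.
Step 3 — f₀ = ω₀/(2π) = 1.264e+05 Hz.
Step 4 — Series Q: Q = ω₀L/R = 7.941e+05·0.00157/200 = 6.234.
Step 5 — 3dB bandwidth: Δω = ω₀/Q = 1.274e+05 rad/s; BW = Δω/(2π) = 2.027e+04 Hz.

(a) f₀ = 1.264e+05 Hz  (b) Q = 6.234  (c) BW = 2.027e+04 Hz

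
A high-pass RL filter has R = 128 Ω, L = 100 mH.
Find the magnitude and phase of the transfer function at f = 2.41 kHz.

Step 1 — Angular frequency: ω = 2π·2410 = 1.514e+04 rad/s.
Step 2 — Transfer function: H(jω) = jωL/(R + jωL).
Step 3 — Numerator jωL = j·1514; denominator R + jωL = 128 + j1514.
Step 4 — H = 0.9929 + j0.08393.
Step 5 — Magnitude: |H| = 0.9964 (-0.0 dB); phase: φ = 4.8°.

|H| = 0.9964 (-0.0 dB), φ = 4.8°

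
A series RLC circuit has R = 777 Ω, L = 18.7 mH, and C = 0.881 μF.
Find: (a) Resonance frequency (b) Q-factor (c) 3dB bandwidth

Step 1 — Resonance: ω₀ = 1/√(LC) = 1/√(0.0187·8.81e-07) = 7791 rad/s.
Step 2 — f₀ = ω₀/(2π) = 1240 Hz.
Step 3 — Series Q: Q = ω₀L/R = 7791·0.0187/777 = 0.1875.
Step 4 — Bandwidth: Δω = ω₀/Q = 4.155e+04 rad/s; BW = Δω/(2π) = 6613 Hz.

(a) f₀ = 1240 Hz  (b) Q = 0.1875  (c) BW = 6613 Hz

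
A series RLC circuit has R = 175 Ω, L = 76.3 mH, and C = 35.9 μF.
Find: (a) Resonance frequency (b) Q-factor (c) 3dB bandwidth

Step 1 — Resonance: ω₀ = 1/√(LC) = 1/√(0.0763·3.59e-05) = 604.2 rad/s.
Step 2 — f₀ = ω₀/(2π) = 96.16 Hz.
Step 3 — Series Q: Q = ω₀L/R = 604.2·0.0763/175 = 0.2634.
Step 4 — Bandwidth: Δω = ω₀/Q = 2294 rad/s; BW = Δω/(2π) = 365 Hz.

(a) f₀ = 96.16 Hz  (b) Q = 0.2634  (c) BW = 365 Hz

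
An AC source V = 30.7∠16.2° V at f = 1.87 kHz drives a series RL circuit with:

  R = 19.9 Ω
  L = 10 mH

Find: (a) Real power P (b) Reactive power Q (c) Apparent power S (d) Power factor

Step 1 — Angular frequency: ω = 2π·f = 2π·1870 = 1.175e+04 rad/s.
Step 2 — Component impedances:
  R: Z = R = 19.9 Ω
  L: Z = jωL = j·1.175e+04·0.01 = 0 + j117.5 Ω
Step 3 — Series combination: Z_total = R + L = 19.9 + j117.5 Ω = 119.2∠80.4° Ω.
Step 4 — Source phasor: V = 30.7∠16.2° V = 29.48 + j8.565 V.
Step 5 — Current: I = V / Z = 0.1122 - j0.2319 A = 0.2576∠-64.2° A.
Step 6 — Complex power: S = V·I* = 1.321 + j7.798 VA.
Step 7 — Real power: P = Re(S) = 1.321 W.
Step 8 — Reactive power: Q = Im(S) = 7.798 VAR.
Step 9 — Apparent power: |S| = 7.909 VA.
Step 10 — Power factor: PF = P/|S| = 0.167 (lagging).

(a) P = 1.321 W  (b) Q = 7.798 VAR  (c) S = 7.909 VA  (d) PF = 0.167 (lagging)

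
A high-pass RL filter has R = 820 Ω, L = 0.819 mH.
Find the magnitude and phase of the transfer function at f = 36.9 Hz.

Step 1 — Angular frequency: ω = 2π·36.9 = 231.8 rad/s.
Step 2 — Transfer function: H(jω) = jωL/(R + jωL).
Step 3 — Numerator jωL = j·0.1899; denominator R + jωL = 820 + j0.1899.
Step 4 — H = 5.362e-08 + j0.0002316.
Step 5 — Magnitude: |H| = 0.0002316 (-72.7 dB); phase: φ = 90.0°.

|H| = 0.0002316 (-72.7 dB), φ = 90.0°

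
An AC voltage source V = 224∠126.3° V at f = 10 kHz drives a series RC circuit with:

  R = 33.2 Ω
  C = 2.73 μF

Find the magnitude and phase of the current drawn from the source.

Step 1 — Angular frequency: ω = 2π·f = 2π·1e+04 = 6.283e+04 rad/s.
Step 2 — Component impedances:
  R: Z = R = 33.2 Ω
  C: Z = 1/(jωC) = -j/(ω·C) = 0 - j5.83 Ω
Step 3 — Series combination: Z_total = R + C = 33.2 - j5.83 Ω = 33.71∠-10.0° Ω.
Step 4 — Source phasor: V = 224∠126.3° V = -132.6 + j180.5 V.
Step 5 — Ohm's law: I = V / Z_total = (-132.6 + j180.5) / (33.2 - j5.83) = -4.801 + j4.595 A.
Step 6 — Convert to polar: |I| = 6.645 A, ∠I = 136.3°.

I = 6.645∠136.3° A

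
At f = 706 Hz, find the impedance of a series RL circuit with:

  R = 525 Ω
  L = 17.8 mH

Step 1 — Angular frequency: ω = 2π·f = 2π·706 = 4436 rad/s.
Step 2 — Component impedances:
  R: Z = R = 525 Ω
  L: Z = jωL = j·4436·0.0178 = 0 + j78.96 Ω
Step 3 — Series combination: Z_total = R + L = 525 + j78.96 Ω = 530.9∠8.6° Ω.

Z = 525 + j78.96 Ω = 530.9∠8.6° Ω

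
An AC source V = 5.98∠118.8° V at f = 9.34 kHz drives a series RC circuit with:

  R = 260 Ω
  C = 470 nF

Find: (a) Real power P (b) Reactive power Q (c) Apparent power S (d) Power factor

Step 1 — Angular frequency: ω = 2π·f = 2π·9340 = 5.868e+04 rad/s.
Step 2 — Component impedances:
  R: Z = R = 260 Ω
  C: Z = 1/(jωC) = -j/(ω·C) = 0 - j36.26 Ω
Step 3 — Series combination: Z_total = R + C = 260 - j36.26 Ω = 262.5∠-7.9° Ω.
Step 4 — Source phasor: V = 5.98∠118.8° V = -2.881 + j5.24 V.
Step 5 — Current: I = V / Z = -0.01363 + j0.01825 A = 0.02278∠126.7° A.
Step 6 — Complex power: S = V·I* = 0.1349 - j0.01881 VA.
Step 7 — Real power: P = Re(S) = 0.1349 W.
Step 8 — Reactive power: Q = Im(S) = -0.01881 VAR.
Step 9 — Apparent power: |S| = 0.1362 VA.
Step 10 — Power factor: PF = P/|S| = 0.9904 (leading).

(a) P = 0.1349 W  (b) Q = -0.01881 VAR  (c) S = 0.1362 VA  (d) PF = 0.9904 (leading)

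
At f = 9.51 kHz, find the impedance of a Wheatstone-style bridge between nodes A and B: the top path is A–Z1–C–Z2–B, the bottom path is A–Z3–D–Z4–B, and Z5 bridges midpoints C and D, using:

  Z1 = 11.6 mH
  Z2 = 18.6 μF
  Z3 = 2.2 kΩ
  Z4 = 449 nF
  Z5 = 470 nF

Step 1 — Angular frequency: ω = 2π·f = 2π·9510 = 5.975e+04 rad/s.
Step 2 — Component impedances:
  Z1: Z = jωL = j·5.975e+04·0.0116 = 0 + j693.1 Ω
  Z2: Z = 1/(jωC) = -j/(ω·C) = 0 - j0.8998 Ω
  Z3: Z = R = 2200 Ω
  Z4: Z = 1/(jωC) = -j/(ω·C) = 0 - j37.27 Ω
  Z5: Z = 1/(jωC) = -j/(ω·C) = 0 - j35.61 Ω
Step 3 — Bridge requires nodal analysis (the Z5 bridge couples midpoints C and D, so the two paths cannot be reduced to a simple series/parallel combination). Setting node B to ground and injecting 1 A at node A, the 3-node admittance system at A, C, D solves to V_A = Z_AB = 199.4 + j631.1 Ω = 661.8∠72.5° Ω.

Z = 199.4 + j631.1 Ω = 661.8∠72.5° Ω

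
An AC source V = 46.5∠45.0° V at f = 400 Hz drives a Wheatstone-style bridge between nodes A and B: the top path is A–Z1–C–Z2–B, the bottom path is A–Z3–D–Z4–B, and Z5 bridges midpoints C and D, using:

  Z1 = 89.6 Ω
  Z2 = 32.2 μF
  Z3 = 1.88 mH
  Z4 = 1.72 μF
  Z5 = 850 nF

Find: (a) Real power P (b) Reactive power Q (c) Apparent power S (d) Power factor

Step 1 — Angular frequency: ω = 2π·f = 2π·400 = 2513 rad/s.
Step 2 — Component impedances:
  Z1: Z = R = 89.6 Ω
  Z2: Z = 1/(jωC) = -j/(ω·C) = 0 - j12.36 Ω
  Z3: Z = jωL = j·2513·0.00188 = 0 + j4.725 Ω
  Z4: Z = 1/(jωC) = -j/(ω·C) = 0 - j231.3 Ω
  Z5: Z = 1/(jωC) = -j/(ω·C) = 0 - j468.1 Ω
Step 3 — Bridge requires nodal analysis (the Z5 bridge couples midpoints C and D, so the two paths cannot be reduced to a simple series/parallel combination). Setting node B to ground and injecting 1 A at node A, the 3-node admittance system at A, C, D solves to V_A = Z_AB = 60.43 - j46.53 Ω = 76.27∠-37.6° Ω.
Step 4 — Source phasor: V = 46.5∠45.0° V = 32.88 + j32.88 V.
Step 5 — Current: I = V / Z = 0.07857 + j0.6046 A = 0.6097∠82.6° A.
Step 6 — Complex power: S = V·I* = 22.46 - j17.3 VA.
Step 7 — Real power: P = Re(S) = 22.46 W.
Step 8 — Reactive power: Q = Im(S) = -17.3 VAR.
Step 9 — Apparent power: |S| = 28.35 VA.
Step 10 — Power factor: PF = P/|S| = 0.7923 (leading).

(a) P = 22.46 W  (b) Q = -17.3 VAR  (c) S = 28.35 VA  (d) PF = 0.7923 (leading)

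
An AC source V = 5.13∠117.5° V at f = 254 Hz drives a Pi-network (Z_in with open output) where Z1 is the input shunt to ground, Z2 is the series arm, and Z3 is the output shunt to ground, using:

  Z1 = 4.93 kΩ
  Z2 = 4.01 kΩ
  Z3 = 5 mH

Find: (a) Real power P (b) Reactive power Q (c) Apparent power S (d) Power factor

Step 1 — Angular frequency: ω = 2π·f = 2π·254 = 1596 rad/s.
Step 2 — Component impedances:
  Z1: Z = R = 4930 Ω
  Z2: Z = R = 4010 Ω
  Z3: Z = jωL = j·1596·0.005 = 0 + j7.98 Ω
Step 3 — With open output, the series arm Z2 and the output shunt Z3 appear in series to ground: Z2 + Z3 = 4010 + j7.98 Ω.
Step 4 — Parallel with input shunt Z1: Z_in = Z1 || (Z2 + Z3) = 2211 + j2.427 Ω = 2211∠0.1° Ω.
Step 5 — Source phasor: V = 5.13∠117.5° V = -2.369 + j4.55 V.
Step 6 — Current: I = V / Z = -0.001069 + j0.002059 A = 0.00232∠117.4° A.
Step 7 — Complex power: S = V·I* = 0.0119 + j1.306e-05 VA.
Step 8 — Real power: P = Re(S) = 0.0119 W.
Step 9 — Reactive power: Q = Im(S) = 1.306e-05 VAR.
Step 10 — Apparent power: |S| = 0.0119 VA.
Step 11 — Power factor: PF = P/|S| = 1 (lagging).

(a) P = 0.0119 W  (b) Q = 1.306e-05 VAR  (c) S = 0.0119 VA  (d) PF = 1 (lagging)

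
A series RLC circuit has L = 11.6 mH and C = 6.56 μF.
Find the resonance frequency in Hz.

Step 1 — Resonance condition Im(Z)=0 gives ω₀ = 1/√(LC).
Step 2 — ω₀ = 1/√(0.0116·6.56e-06) = 3625 rad/s.
Step 3 — f₀ = ω₀/(2π) = 577 Hz.

f₀ = 577 Hz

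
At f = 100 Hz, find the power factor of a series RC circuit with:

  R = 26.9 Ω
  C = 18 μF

Step 1 — Angular frequency: ω = 2π·f = 2π·100 = 628.3 rad/s.
Step 2 — Component impedances:
  R: Z = R = 26.9 Ω
  C: Z = 1/(jωC) = -j/(ω·C) = 0 - j88.42 Ω
Step 3 — Series combination: Z_total = R + C = 26.9 - j88.42 Ω = 92.42∠-73.1° Ω.
Step 4 — Power factor: PF = cos(φ) = Re(Z)/|Z| = 26.9/92.42 = 0.2911.
Step 5 — Type: Im(Z) = -88.42 ⇒ leading (phase φ = -73.1°).

PF = 0.2911 (leading, φ = -73.1°)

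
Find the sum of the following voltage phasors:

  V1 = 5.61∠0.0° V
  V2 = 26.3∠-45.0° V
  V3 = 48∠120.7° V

Step 1 — Convert each phasor to rectangular form:
  V1 = 5.61·(cos(0.0°) + j·sin(0.0°)) = 5.61 V
  V2 = 26.3·(cos(-45.0°) + j·sin(-45.0°)) = 18.6 - j18.6 V
  V3 = 48·(cos(120.7°) + j·sin(120.7°)) = -24.51 + j41.27 V
Step 2 — Sum components: V_total = -0.2992 + j22.68 V.
Step 3 — Convert to polar: |V_total| = 22.68 V, ∠V_total = 90.8°.

V_total = 22.68∠90.8° V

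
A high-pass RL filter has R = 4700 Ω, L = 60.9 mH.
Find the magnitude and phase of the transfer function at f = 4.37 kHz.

Step 1 — Angular frequency: ω = 2π·4370 = 2.746e+04 rad/s.
Step 2 — Transfer function: H(jω) = jωL/(R + jωL).
Step 3 — Numerator jωL = j·1672; denominator R + jωL = 4700 + j1672.
Step 4 — H = 0.1124 + j0.3158.
Step 5 — Magnitude: |H| = 0.3352 (-9.5 dB); phase: φ = 70.4°.

|H| = 0.3352 (-9.5 dB), φ = 70.4°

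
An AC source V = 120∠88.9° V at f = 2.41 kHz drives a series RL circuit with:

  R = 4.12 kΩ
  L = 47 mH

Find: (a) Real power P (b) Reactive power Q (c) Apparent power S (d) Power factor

Step 1 — Angular frequency: ω = 2π·f = 2π·2410 = 1.514e+04 rad/s.
Step 2 — Component impedances:
  R: Z = R = 4120 Ω
  L: Z = jωL = j·1.514e+04·0.047 = 0 + j711.7 Ω
Step 3 — Series combination: Z_total = R + L = 4120 + j711.7 Ω = 4181∠9.8° Ω.
Step 4 — Source phasor: V = 120∠88.9° V = 2.304 + j120 V.
Step 5 — Current: I = V / Z = 0.005428 + j0.02818 A = 0.0287∠79.1° A.
Step 6 — Complex power: S = V·I* = 3.394 + j0.5863 VA.
Step 7 — Real power: P = Re(S) = 3.394 W.
Step 8 — Reactive power: Q = Im(S) = 0.5863 VAR.
Step 9 — Apparent power: |S| = 3.444 VA.
Step 10 — Power factor: PF = P/|S| = 0.9854 (lagging).

(a) P = 3.394 W  (b) Q = 0.5863 VAR  (c) S = 3.444 VA  (d) PF = 0.9854 (lagging)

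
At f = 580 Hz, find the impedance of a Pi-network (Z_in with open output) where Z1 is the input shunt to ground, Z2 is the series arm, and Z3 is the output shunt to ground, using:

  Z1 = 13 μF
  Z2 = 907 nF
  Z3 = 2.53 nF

Step 1 — Angular frequency: ω = 2π·f = 2π·580 = 3644 rad/s.
Step 2 — Component impedances:
  Z1: Z = 1/(jωC) = -j/(ω·C) = 0 - j21.11 Ω
  Z2: Z = 1/(jωC) = -j/(ω·C) = 0 - j302.5 Ω
  Z3: Z = 1/(jωC) = -j/(ω·C) = 0 - j1.085e+05 Ω
Step 3 — With open output, the series arm Z2 and the output shunt Z3 appear in series to ground: Z2 + Z3 = 0 - j1.088e+05 Ω.
Step 4 — Parallel with input shunt Z1: Z_in = Z1 || (Z2 + Z3) = 0 - j21.1 Ω = 21.1∠-90.0° Ω.

Z = 0 - j21.1 Ω = 21.1∠-90.0° Ω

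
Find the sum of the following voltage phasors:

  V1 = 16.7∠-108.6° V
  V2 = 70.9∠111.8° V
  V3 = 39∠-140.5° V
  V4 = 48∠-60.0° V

Step 1 — Convert each phasor to rectangular form:
  V1 = 16.7·(cos(-108.6°) + j·sin(-108.6°)) = -5.327 - j15.83 V
  V2 = 70.9·(cos(111.8°) + j·sin(111.8°)) = -26.33 + j65.83 V
  V3 = 39·(cos(-140.5°) + j·sin(-140.5°)) = -30.09 - j24.81 V
  V4 = 48·(cos(-60.0°) + j·sin(-60.0°)) = 24 - j41.57 V
Step 2 — Sum components: V_total = -37.75 - j16.37 V.
Step 3 — Convert to polar: |V_total| = 41.15 V, ∠V_total = -156.6°.

V_total = 41.15∠-156.6° V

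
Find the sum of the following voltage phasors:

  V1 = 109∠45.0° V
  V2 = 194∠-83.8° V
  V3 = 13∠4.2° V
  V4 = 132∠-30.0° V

Step 1 — Convert each phasor to rectangular form:
  V1 = 109·(cos(45.0°) + j·sin(45.0°)) = 77.07 + j77.07 V
  V2 = 194·(cos(-83.8°) + j·sin(-83.8°)) = 20.95 - j192.9 V
  V3 = 13·(cos(4.2°) + j·sin(4.2°)) = 12.97 + j0.9521 V
  V4 = 132·(cos(-30.0°) + j·sin(-30.0°)) = 114.3 - j66 V
Step 2 — Sum components: V_total = 225.3 - j180.8 V.
Step 3 — Convert to polar: |V_total| = 288.9 V, ∠V_total = -38.8°.

V_total = 288.9∠-38.8° V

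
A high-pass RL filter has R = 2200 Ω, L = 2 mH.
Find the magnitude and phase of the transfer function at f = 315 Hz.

Step 1 — Angular frequency: ω = 2π·315 = 1979 rad/s.
Step 2 — Transfer function: H(jω) = jωL/(R + jωL).
Step 3 — Numerator jωL = j·3.958; denominator R + jωL = 2200 + j3.958.
Step 4 — H = 3.237e-06 + j0.001799.
Step 5 — Magnitude: |H| = 0.001799 (-54.9 dB); phase: φ = 89.9°.

|H| = 0.001799 (-54.9 dB), φ = 89.9°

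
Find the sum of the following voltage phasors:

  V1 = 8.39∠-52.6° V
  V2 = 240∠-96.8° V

Step 1 — Convert each phasor to rectangular form:
  V1 = 8.39·(cos(-52.6°) + j·sin(-52.6°)) = 5.096 - j6.665 V
  V2 = 240·(cos(-96.8°) + j·sin(-96.8°)) = -28.42 - j238.3 V
Step 2 — Sum components: V_total = -23.32 - j245 V.
Step 3 — Convert to polar: |V_total| = 246.1 V, ∠V_total = -95.4°.

V_total = 246.1∠-95.4° V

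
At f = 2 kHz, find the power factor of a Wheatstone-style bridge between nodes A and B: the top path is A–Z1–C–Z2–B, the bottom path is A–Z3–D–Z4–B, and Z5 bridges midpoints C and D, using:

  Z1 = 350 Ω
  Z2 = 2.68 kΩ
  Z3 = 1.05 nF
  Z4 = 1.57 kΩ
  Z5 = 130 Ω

Step 1 — Angular frequency: ω = 2π·f = 2π·2000 = 1.257e+04 rad/s.
Step 2 — Component impedances:
  Z1: Z = R = 350 Ω
  Z2: Z = R = 2680 Ω
  Z3: Z = 1/(jωC) = -j/(ω·C) = 0 - j7.579e+04 Ω
  Z4: Z = R = 1570 Ω
  Z5: Z = R = 130 Ω
Step 3 — Bridge requires nodal analysis (the Z5 bridge couples midpoints C and D, so the two paths cannot be reduced to a simple series/parallel combination). Setting node B to ground and injecting 1 A at node A, the 3-node admittance system at A, C, D solves to V_A = Z_AB = 1390 - j2.434 Ω = 1390∠-0.1° Ω.
Step 4 — Power factor: PF = cos(φ) = Re(Z)/|Z| = 1390/1390 = 1.
Step 5 — Type: Im(Z) = -2.434 ⇒ leading (phase φ = -0.1°).

PF = 1 (leading, φ = -0.1°)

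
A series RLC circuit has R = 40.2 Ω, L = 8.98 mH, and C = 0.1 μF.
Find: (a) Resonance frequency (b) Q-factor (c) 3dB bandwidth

Step 1 — Resonance condition Im(Z)=0 gives ω₀ = 1/√(LC).
Step 2 — ω₀ = 1/√(0.00898·1e-07) = 3.337e+04 rad/s.
Step 3 — f₀ = ω₀/(2π) = 5311 Hz.
Step 4 — Series Q: Q = ω₀L/R = 3.337e+04·0.00898/40.2 = 7.454.
Step 5 — 3dB bandwidth: Δω = ω₀/Q = 4477 rad/s; BW = Δω/(2π) = 712.5 Hz.

(a) f₀ = 5311 Hz  (b) Q = 7.454  (c) BW = 712.5 Hz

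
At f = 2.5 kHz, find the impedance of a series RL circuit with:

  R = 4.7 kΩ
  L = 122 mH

Step 1 — Angular frequency: ω = 2π·f = 2π·2500 = 1.571e+04 rad/s.
Step 2 — Component impedances:
  R: Z = R = 4700 Ω
  L: Z = jωL = j·1.571e+04·0.122 = 0 + j1916 Ω
Step 3 — Series combination: Z_total = R + L = 4700 + j1916 Ω = 5076∠22.2° Ω.

Z = 4700 + j1916 Ω = 5076∠22.2° Ω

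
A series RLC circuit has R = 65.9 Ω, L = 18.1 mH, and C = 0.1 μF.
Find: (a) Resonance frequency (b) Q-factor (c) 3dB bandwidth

Step 1 — Resonance condition Im(Z)=0 gives ω₀ = 1/√(LC).
Step 2 — ω₀ = 1/√(0.0181·1e-07) = 2.351e+04 rad/s.
Step 3 — f₀ = ω₀/(2π) = 3741 Hz.
Step 4 — Series Q: Q = ω₀L/R = 2.351e+04·0.0181/65.9 = 6.456.
Step 5 — 3dB bandwidth: Δω = ω₀/Q = 3641 rad/s; BW = Δω/(2π) = 579.5 Hz.

(a) f₀ = 3741 Hz  (b) Q = 6.456  (c) BW = 579.5 Hz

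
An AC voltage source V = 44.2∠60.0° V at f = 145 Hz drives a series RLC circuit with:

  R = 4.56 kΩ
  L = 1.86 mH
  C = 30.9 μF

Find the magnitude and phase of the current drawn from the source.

Step 1 — Angular frequency: ω = 2π·f = 2π·145 = 911.1 rad/s.
Step 2 — Component impedances:
  R: Z = R = 4560 Ω
  L: Z = jωL = j·911.1·0.00186 = 0 + j1.695 Ω
  C: Z = 1/(jωC) = -j/(ω·C) = 0 - j35.52 Ω
Step 3 — Series combination: Z_total = R + L + C = 4560 - j33.83 Ω = 4560∠-0.4° Ω.
Step 4 — Source phasor: V = 44.2∠60.0° V = 22.1 + j38.28 V.
Step 5 — Ohm's law: I = V / Z_total = (22.1 + j38.28) / (4560 - j33.83) = 0.004784 + j0.00843 A.
Step 6 — Convert to polar: |I| = 0.009693 A, ∠I = 60.4°.

I = 0.009693∠60.4° A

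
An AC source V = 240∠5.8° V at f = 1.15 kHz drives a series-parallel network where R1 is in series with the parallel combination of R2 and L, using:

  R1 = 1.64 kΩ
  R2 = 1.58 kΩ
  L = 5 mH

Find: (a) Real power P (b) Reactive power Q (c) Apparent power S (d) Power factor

Step 1 — Angular frequency: ω = 2π·f = 2π·1150 = 7226 rad/s.
Step 2 — Component impedances:
  R1: Z = R = 1640 Ω
  R2: Z = R = 1580 Ω
  L: Z = jωL = j·7226·0.005 = 0 + j36.13 Ω
Step 3 — Parallel branch: R2 || L = 1/(1/R2 + 1/L) = 0.8257 + j36.11 Ω.
Step 4 — Series with R1: Z_total = R1 + (R2 || L) = 1641 + j36.11 Ω = 1641∠1.3° Ω.
Step 5 — Source phasor: V = 240∠5.8° V = 238.8 + j24.25 V.
Step 6 — Current: I = V / Z = 0.1458 + j0.01157 A = 0.1462∠4.5° A.
Step 7 — Complex power: S = V·I* = 35.09 + j0.7722 VA.
Step 8 — Real power: P = Re(S) = 35.09 W.
Step 9 — Reactive power: Q = Im(S) = 0.7722 VAR.
Step 10 — Apparent power: |S| = 35.1 VA.
Step 11 — Power factor: PF = P/|S| = 0.9998 (lagging).

(a) P = 35.09 W  (b) Q = 0.7722 VAR  (c) S = 35.1 VA  (d) PF = 0.9998 (lagging)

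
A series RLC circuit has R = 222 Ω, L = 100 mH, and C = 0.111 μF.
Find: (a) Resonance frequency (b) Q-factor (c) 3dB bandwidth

Step 1 — Resonance: ω₀ = 1/√(LC) = 1/√(0.1·1.11e-07) = 9492 rad/s.
Step 2 — f₀ = ω₀/(2π) = 1511 Hz.
Step 3 — Series Q: Q = ω₀L/R = 9492·0.1/222 = 4.275.
Step 4 — Bandwidth: Δω = ω₀/Q = 2220 rad/s; BW = Δω/(2π) = 353.3 Hz.

(a) f₀ = 1511 Hz  (b) Q = 4.275  (c) BW = 353.3 Hz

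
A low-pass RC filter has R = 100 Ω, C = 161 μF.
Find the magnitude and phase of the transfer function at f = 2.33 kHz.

Step 1 — Angular frequency: ω = 2π·2330 = 1.464e+04 rad/s.
Step 2 — Transfer function: H(jω) = 1/(1 + jωRC).
Step 3 — Denominator: 1 + jωRC = 1 + j·1.464e+04·100·0.000161 = 1 + j235.7.
Step 4 — H = 1.8e-05 - j0.004243.
Step 5 — Magnitude: |H| = 0.004243 (-47.4 dB); phase: φ = -89.8°.

|H| = 0.004243 (-47.4 dB), φ = -89.8°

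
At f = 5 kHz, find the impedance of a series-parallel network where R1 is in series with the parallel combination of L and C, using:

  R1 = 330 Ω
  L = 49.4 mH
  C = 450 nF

Step 1 — Angular frequency: ω = 2π·f = 2π·5000 = 3.142e+04 rad/s.
Step 2 — Component impedances:
  R1: Z = R = 330 Ω
  L: Z = jωL = j·3.142e+04·0.0494 = 0 + j1552 Ω
  C: Z = 1/(jωC) = -j/(ω·C) = 0 - j70.74 Ω
Step 3 — Parallel branch: L || C = 1/(1/L + 1/C) = 0 - j74.11 Ω.
Step 4 — Series with R1: Z_total = R1 + (L || C) = 330 - j74.11 Ω = 338.2∠-12.7° Ω.

Z = 330 - j74.11 Ω = 338.2∠-12.7° Ω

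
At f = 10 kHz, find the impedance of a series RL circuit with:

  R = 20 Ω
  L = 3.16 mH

Step 1 — Angular frequency: ω = 2π·f = 2π·1e+04 = 6.283e+04 rad/s.
Step 2 — Component impedances:
  R: Z = R = 20 Ω
  L: Z = jωL = j·6.283e+04·0.00316 = 0 + j198.5 Ω
Step 3 — Series combination: Z_total = R + L = 20 + j198.5 Ω = 199.6∠84.2° Ω.

Z = 20 + j198.5 Ω = 199.6∠84.2° Ω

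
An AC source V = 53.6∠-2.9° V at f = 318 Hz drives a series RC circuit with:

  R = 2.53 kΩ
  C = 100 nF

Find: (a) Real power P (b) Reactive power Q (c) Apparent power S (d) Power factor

Step 1 — Angular frequency: ω = 2π·f = 2π·318 = 1998 rad/s.
Step 2 — Component impedances:
  R: Z = R = 2530 Ω
  C: Z = 1/(jωC) = -j/(ω·C) = 0 - j5005 Ω
Step 3 — Series combination: Z_total = R + C = 2530 - j5005 Ω = 5608∠-63.2° Ω.
Step 4 — Source phasor: V = 53.6∠-2.9° V = 53.53 - j2.712 V.
Step 5 — Current: I = V / Z = 0.004738 + j0.008301 A = 0.009558∠60.3° A.
Step 6 — Complex power: S = V·I* = 0.2311 - j0.4572 VA.
Step 7 — Real power: P = Re(S) = 0.2311 W.
Step 8 — Reactive power: Q = Im(S) = -0.4572 VAR.
Step 9 — Apparent power: |S| = 0.5123 VA.
Step 10 — Power factor: PF = P/|S| = 0.4511 (leading).

(a) P = 0.2311 W  (b) Q = -0.4572 VAR  (c) S = 0.5123 VA  (d) PF = 0.4511 (leading)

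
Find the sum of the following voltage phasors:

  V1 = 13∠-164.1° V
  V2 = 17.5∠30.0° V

Step 1 — Convert each phasor to rectangular form:
  V1 = 13·(cos(-164.1°) + j·sin(-164.1°)) = -12.5 - j3.561 V
  V2 = 17.5·(cos(30.0°) + j·sin(30.0°)) = 15.16 + j8.75 V
Step 2 — Sum components: V_total = 2.653 + j5.189 V.
Step 3 — Convert to polar: |V_total| = 5.827 V, ∠V_total = 62.9°.

V_total = 5.827∠62.9° V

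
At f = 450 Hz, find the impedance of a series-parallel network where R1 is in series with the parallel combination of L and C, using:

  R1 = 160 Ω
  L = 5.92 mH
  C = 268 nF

Step 1 — Angular frequency: ω = 2π·f = 2π·450 = 2827 rad/s.
Step 2 — Component impedances:
  R1: Z = R = 160 Ω
  L: Z = jωL = j·2827·0.00592 = 0 + j16.74 Ω
  C: Z = 1/(jωC) = -j/(ω·C) = 0 - j1320 Ω
Step 3 — Parallel branch: L || C = 1/(1/L + 1/C) = 0 + j16.95 Ω.
Step 4 — Series with R1: Z_total = R1 + (L || C) = 160 + j16.95 Ω = 160.9∠6.0° Ω.

Z = 160 + j16.95 Ω = 160.9∠6.0° Ω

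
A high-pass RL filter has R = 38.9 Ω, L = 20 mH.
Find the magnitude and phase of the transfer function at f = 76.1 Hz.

Step 1 — Angular frequency: ω = 2π·76.1 = 478.2 rad/s.
Step 2 — Transfer function: H(jω) = jωL/(R + jωL).
Step 3 — Numerator jωL = j·9.563; denominator R + jωL = 38.9 + j9.563.
Step 4 — H = 0.05699 + j0.2318.
Step 5 — Magnitude: |H| = 0.2387 (-12.4 dB); phase: φ = 76.2°.

|H| = 0.2387 (-12.4 dB), φ = 76.2°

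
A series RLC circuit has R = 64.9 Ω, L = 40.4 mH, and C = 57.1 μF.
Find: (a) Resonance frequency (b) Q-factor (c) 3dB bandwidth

Step 1 — Resonance: ω₀ = 1/√(LC) = 1/√(0.0404·5.71e-05) = 658.4 rad/s.
Step 2 — f₀ = ω₀/(2π) = 104.8 Hz.
Step 3 — Series Q: Q = ω₀L/R = 658.4·0.0404/64.9 = 0.4099.
Step 4 — Bandwidth: Δω = ω₀/Q = 1606 rad/s; BW = Δω/(2π) = 255.7 Hz.

(a) f₀ = 104.8 Hz  (b) Q = 0.4099  (c) BW = 255.7 Hz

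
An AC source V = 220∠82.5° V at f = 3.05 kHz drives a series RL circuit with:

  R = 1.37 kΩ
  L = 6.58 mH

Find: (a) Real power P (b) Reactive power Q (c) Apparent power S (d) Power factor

Step 1 — Angular frequency: ω = 2π·f = 2π·3050 = 1.916e+04 rad/s.
Step 2 — Component impedances:
  R: Z = R = 1370 Ω
  L: Z = jωL = j·1.916e+04·0.00658 = 0 + j126.1 Ω
Step 3 — Series combination: Z_total = R + L = 1370 + j126.1 Ω = 1376∠5.3° Ω.
Step 4 — Source phasor: V = 220∠82.5° V = 28.72 + j218.1 V.
Step 5 — Current: I = V / Z = 0.03532 + j0.156 A = 0.1599∠77.2° A.
Step 6 — Complex power: S = V·I* = 35.03 + j3.224 VA.
Step 7 — Real power: P = Re(S) = 35.03 W.
Step 8 — Reactive power: Q = Im(S) = 3.224 VAR.
Step 9 — Apparent power: |S| = 35.18 VA.
Step 10 — Power factor: PF = P/|S| = 0.9958 (lagging).

(a) P = 35.03 W  (b) Q = 3.224 VAR  (c) S = 35.18 VA  (d) PF = 0.9958 (lagging)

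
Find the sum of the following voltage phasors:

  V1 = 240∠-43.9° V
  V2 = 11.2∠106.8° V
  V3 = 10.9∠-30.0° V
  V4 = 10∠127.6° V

Step 1 — Convert each phasor to rectangular form:
  V1 = 240·(cos(-43.9°) + j·sin(-43.9°)) = 172.9 - j166.4 V
  V2 = 11.2·(cos(106.8°) + j·sin(106.8°)) = -3.237 + j10.72 V
  V3 = 10.9·(cos(-30.0°) + j·sin(-30.0°)) = 9.44 - j5.45 V
  V4 = 10·(cos(127.6°) + j·sin(127.6°)) = -6.101 + j7.923 V
Step 2 — Sum components: V_total = 173 - j153.2 V.
Step 3 — Convert to polar: |V_total| = 231.1 V, ∠V_total = -41.5°.

V_total = 231.1∠-41.5° V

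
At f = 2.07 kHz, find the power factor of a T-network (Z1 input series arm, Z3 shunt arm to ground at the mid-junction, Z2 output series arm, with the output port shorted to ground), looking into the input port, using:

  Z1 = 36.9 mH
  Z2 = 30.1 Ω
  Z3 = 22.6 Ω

Step 1 — Angular frequency: ω = 2π·f = 2π·2070 = 1.301e+04 rad/s.
Step 2 — Component impedances:
  Z1: Z = jωL = j·1.301e+04·0.0369 = 0 + j479.9 Ω
  Z2: Z = R = 30.1 Ω
  Z3: Z = R = 22.6 Ω
Step 3 — With the output port shorted to ground, the output series arm Z2 runs from the junction to ground; the shunt arm Z3 also runs from the junction to ground. They appear in parallel: Z3 || Z2 = 12.91 Ω.
Step 4 — Series with input arm Z1: Z_in = Z1 + (Z3 || Z2) = 12.91 + j479.9 Ω = 480.1∠88.5° Ω.
Step 5 — Power factor: PF = cos(φ) = Re(Z)/|Z| = 12.91/480.1 = 0.02689.
Step 6 — Type: Im(Z) = 479.9 ⇒ lagging (phase φ = 88.5°).

PF = 0.02689 (lagging, φ = 88.5°)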